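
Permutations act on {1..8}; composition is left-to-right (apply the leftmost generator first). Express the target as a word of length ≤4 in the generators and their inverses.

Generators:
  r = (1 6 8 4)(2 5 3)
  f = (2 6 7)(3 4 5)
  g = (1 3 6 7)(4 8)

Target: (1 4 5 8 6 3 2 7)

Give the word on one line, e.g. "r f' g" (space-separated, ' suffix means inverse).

  after f': (2 7 6)(3 5 4)
  after r': (1 4 5 8 6 3 2 7)

f' r'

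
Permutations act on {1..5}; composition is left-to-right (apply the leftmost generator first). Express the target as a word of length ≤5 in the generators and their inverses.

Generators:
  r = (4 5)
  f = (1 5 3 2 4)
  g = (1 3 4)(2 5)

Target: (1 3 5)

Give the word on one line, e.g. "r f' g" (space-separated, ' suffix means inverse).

f r g'

  after f: (1 5 3 2 4)
  after r: (1 4)(2 5 3)
  after g': (1 3 5)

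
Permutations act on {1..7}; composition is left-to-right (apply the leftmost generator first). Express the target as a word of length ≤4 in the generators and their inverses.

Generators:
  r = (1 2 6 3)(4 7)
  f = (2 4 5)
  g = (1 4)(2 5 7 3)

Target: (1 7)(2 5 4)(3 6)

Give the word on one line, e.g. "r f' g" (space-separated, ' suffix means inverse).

f r' g'

  after f: (2 4 5)
  after r': (1 3 6 2 7 4 5)
  after g': (1 7)(2 5 4)(3 6)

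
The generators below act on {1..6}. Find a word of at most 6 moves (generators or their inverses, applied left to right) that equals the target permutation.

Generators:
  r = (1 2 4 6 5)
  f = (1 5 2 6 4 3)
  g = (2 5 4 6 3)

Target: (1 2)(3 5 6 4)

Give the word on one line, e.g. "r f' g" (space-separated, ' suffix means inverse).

  after r: (1 2 4 6 5)
  after f: (1 6 2 3)
  after r': (1 4 2 3 5 6)
  after f: (1 3 2)(4 6 5)
  after g: (1 2)(3 5 6 4)

r f r' f g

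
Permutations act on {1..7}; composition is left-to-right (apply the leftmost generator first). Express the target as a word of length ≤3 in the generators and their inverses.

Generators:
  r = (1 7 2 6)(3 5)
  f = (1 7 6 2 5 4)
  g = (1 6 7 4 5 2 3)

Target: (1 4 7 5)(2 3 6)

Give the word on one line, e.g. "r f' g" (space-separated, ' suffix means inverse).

g' r' f

  after g': (1 3 2 5 4 7 6)
  after r': (1 5 4)(2 3 7)
  after f: (1 4 7 5)(2 3 6)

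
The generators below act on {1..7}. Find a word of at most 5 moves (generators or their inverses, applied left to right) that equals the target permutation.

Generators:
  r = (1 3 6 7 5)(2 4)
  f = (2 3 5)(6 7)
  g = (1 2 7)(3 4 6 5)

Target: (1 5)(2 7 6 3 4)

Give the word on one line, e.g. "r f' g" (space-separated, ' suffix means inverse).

  after f: (2 3 5)(6 7)
  after f: (2 5 3)
  after r': (1 5)(2 7 6 3 4)

f f r'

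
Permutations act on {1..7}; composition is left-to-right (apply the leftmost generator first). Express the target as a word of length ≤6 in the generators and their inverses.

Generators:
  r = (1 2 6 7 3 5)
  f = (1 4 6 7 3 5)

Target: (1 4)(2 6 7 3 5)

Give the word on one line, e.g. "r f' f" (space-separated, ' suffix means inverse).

  after r': (1 5 3 7 6 2)
  after r': (1 3 6)(2 5 7)
  after r': (1 7)(2 3)(5 6)
  after r': (1 6 3)(2 7 5)
  after f': (1 4)(2 6 7 3 5)

r' r' r' r' f'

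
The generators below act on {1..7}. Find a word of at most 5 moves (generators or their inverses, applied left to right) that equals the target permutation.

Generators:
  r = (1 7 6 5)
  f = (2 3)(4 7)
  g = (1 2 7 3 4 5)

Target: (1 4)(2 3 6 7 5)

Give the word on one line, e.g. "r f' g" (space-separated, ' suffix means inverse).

  after f: (2 3)(4 7)
  after g': (1 5 4 2 7 3)
  after f': (1 5 7 2 4 3)
  after g': (1 4 7)(2 3 5)
  after r': (1 4)(2 3 6 7 5)

f g' f' g' r'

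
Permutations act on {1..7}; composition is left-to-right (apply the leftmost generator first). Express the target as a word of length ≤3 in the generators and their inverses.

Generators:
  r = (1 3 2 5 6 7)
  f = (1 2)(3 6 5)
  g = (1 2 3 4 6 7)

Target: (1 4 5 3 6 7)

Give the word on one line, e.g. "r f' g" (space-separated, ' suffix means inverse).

g r' g

  after g: (1 2 3 4 6 7)
  after r': (1 3 4 5 2)
  after g: (1 4 5 3 6 7)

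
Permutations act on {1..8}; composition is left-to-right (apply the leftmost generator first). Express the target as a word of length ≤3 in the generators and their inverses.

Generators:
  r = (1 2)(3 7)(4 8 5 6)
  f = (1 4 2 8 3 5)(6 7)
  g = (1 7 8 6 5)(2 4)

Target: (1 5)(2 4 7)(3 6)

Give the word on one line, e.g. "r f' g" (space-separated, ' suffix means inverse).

g' f g'

  after g': (1 5 6 8 7)(2 4)
  after f: (3 5 7 4 8 6)
  after g': (1 5)(2 4 7)(3 6)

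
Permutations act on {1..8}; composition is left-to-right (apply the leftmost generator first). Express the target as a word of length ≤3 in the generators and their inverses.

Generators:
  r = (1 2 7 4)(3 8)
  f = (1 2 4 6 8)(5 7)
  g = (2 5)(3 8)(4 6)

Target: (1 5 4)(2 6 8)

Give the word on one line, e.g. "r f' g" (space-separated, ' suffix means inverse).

f g r

  after f: (1 2 4 6 8)(5 7)
  after g: (1 5 7 2 6 3 8)
  after r: (1 5 4)(2 6 8)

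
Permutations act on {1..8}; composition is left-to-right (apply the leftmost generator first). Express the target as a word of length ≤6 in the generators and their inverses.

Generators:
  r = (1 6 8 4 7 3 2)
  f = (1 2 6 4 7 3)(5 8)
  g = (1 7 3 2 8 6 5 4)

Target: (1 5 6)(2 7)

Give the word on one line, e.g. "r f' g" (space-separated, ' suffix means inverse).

r' f g' f

  after r': (1 2 3 7 4 8 6)
  after f: (1 6 2)(4 5 8)
  after g': (1 8 5 2 4 6 3 7)
  after f: (1 5 6)(2 7)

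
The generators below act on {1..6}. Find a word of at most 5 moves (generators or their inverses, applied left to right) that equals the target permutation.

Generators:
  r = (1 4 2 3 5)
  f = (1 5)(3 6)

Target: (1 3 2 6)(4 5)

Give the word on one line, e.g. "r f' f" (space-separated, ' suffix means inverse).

  after r: (1 4 2 3 5)
  after f': (1 4 2 6 3)
  after r: (1 2 6 5)(3 4)
  after r: (1 3 2 6)(4 5)

r f' r r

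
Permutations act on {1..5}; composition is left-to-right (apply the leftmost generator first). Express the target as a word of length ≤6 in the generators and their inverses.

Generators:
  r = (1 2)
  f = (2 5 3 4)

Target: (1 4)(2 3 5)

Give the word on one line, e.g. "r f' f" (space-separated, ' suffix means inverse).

r f r' f' f'

  after r: (1 2)
  after f: (1 5 3 4 2)
  after r': (1 5 3 4)
  after f': (1 2 4)
  after f': (1 4)(2 3 5)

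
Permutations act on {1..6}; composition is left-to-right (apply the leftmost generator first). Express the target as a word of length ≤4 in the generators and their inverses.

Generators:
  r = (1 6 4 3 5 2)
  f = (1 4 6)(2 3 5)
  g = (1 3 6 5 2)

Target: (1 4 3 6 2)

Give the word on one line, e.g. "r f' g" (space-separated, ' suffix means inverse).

  after f: (1 4 6)(2 3 5)
  after g': (1 4 3 6 2)

f g'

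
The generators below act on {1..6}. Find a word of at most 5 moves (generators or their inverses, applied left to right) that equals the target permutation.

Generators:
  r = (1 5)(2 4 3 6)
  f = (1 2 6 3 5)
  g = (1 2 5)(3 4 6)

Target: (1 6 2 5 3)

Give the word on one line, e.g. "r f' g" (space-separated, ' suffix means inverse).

  after g': (1 5 2)(3 6 4)
  after r: (2 5 4 6 3)
  after g: (1 2)(3 5 6 4)
  after r': (1 6 2 5 3)

g' r g r'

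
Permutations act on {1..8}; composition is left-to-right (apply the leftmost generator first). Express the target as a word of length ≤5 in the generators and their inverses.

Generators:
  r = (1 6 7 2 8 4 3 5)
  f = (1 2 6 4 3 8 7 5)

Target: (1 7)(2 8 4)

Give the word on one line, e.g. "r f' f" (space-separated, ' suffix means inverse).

  after f': (1 5 7 8 3 4 6 2)
  after r: (2 6 8 5)(4 7)
  after f: (1 2 4 5 6 7 3 8)
  after r: (1 8 6 2 3 4)(5 7)
  after f: (1 7)(2 8 4)

f' r f r f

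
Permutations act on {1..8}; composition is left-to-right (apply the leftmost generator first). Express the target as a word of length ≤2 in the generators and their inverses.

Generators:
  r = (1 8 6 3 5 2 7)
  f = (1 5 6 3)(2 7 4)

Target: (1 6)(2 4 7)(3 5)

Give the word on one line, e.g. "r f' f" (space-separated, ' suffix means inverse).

f f

  after f: (1 5 6 3)(2 7 4)
  after f: (1 6)(2 4 7)(3 5)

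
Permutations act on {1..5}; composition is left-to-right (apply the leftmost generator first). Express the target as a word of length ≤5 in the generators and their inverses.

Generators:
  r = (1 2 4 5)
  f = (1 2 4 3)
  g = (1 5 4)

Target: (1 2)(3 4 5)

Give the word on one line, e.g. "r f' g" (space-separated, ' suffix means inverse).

  after r': (1 5 4 2)
  after f: (1 5 3)
  after g: (1 4)(3 5)
  after r': (1 2)(3 4 5)

r' f g r'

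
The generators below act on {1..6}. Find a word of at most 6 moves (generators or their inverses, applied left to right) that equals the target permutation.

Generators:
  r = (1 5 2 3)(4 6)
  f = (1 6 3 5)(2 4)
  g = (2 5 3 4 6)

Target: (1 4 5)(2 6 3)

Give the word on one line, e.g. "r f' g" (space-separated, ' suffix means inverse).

r f' f' g f

  after r: (1 5 2 3)(4 6)
  after f': (1 3 5 4)(2 6)
  after f': (1 6 4 5 2)
  after g: (1 2)(3 4)
  after f: (1 4 5)(2 6 3)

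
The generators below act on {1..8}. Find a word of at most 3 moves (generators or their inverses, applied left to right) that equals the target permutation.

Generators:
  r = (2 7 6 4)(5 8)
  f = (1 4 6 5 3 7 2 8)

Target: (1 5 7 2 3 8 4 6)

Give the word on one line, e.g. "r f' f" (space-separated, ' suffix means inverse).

  after r: (2 7 6 4)(5 8)
  after f': (1 8 6)(2 3 5)(4 7)
  after r: (1 5 7 2 3 8 4 6)

r f' r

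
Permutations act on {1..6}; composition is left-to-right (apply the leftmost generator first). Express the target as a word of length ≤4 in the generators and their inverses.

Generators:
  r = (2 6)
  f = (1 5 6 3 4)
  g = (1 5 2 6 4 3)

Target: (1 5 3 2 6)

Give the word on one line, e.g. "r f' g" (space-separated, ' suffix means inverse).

f g' r' f

  after f: (1 5 6 3 4)
  after g': (2 5)(3 6 4)
  after r': (2 5 6 4 3)
  after f: (1 5 3 2 6)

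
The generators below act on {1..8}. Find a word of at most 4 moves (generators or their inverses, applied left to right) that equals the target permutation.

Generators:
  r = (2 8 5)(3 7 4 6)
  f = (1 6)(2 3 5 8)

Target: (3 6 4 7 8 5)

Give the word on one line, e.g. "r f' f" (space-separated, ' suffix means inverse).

  after r': (2 5 8)(3 6 4 7)
  after f': (1 6 4 7 2 3)
  after f': (3 6 4 7 8 5)

r' f' f'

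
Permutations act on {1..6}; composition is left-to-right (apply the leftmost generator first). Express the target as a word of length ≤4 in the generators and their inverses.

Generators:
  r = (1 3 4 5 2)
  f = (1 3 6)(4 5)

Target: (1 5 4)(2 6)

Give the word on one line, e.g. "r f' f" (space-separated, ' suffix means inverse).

r f' r' r'

  after r: (1 3 4 5 2)
  after f': (2 6 3 5)
  after r': (1 2 6)(3 4)
  after r': (1 5 4)(2 6)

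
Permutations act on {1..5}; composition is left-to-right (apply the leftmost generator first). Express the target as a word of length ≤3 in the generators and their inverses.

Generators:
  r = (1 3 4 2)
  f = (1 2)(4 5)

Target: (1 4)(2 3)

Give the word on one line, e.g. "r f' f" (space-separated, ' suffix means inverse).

r' r'

  after r': (1 2 4 3)
  after r': (1 4)(2 3)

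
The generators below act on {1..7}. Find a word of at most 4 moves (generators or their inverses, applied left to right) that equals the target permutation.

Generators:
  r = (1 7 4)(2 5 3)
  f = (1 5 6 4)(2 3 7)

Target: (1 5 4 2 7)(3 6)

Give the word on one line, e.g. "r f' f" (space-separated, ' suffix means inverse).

f' f' r f'

  after f': (1 4 6 5)(2 7 3)
  after f': (1 6)(2 3 7)(4 5)
  after r: (1 6 7 5)(3 4)
  after f': (1 5 4 2 7)(3 6)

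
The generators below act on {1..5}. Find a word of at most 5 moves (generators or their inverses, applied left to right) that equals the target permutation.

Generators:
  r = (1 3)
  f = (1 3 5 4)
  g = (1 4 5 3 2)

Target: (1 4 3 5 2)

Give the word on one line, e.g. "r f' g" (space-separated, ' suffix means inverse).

r f' g

  after r: (1 3)
  after f': (3 4 5)
  after g: (1 4 3 5 2)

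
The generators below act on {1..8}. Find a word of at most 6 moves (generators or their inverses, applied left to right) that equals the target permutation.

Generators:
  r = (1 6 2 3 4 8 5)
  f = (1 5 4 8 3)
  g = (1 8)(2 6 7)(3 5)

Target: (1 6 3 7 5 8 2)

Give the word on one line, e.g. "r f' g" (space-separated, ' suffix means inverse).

r' g' r' r'

  after r': (1 5 8 4 3 2 6)
  after g': (1 3 7 6 8 4 5)
  after r': (1 2 6 4 8 3 7)
  after r': (1 6 3 7 5 8 2)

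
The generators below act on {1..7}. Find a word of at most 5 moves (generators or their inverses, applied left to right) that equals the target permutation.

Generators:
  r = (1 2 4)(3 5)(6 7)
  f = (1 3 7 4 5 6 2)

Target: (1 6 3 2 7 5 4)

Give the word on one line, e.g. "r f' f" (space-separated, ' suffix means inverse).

r f' r r

  after r: (1 2 4)(3 5)(6 7)
  after f': (1 6 3 4 2 7 5)
  after r: (1 7 3)(2 6 5)
  after r: (1 6 3 2 7 5 4)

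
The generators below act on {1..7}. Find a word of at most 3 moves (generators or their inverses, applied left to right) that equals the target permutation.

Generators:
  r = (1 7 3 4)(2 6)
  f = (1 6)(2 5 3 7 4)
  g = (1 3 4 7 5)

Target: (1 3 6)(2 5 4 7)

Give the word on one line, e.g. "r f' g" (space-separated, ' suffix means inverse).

g' f

  after g': (1 5 7 4 3)
  after f: (1 3 6)(2 5 4 7)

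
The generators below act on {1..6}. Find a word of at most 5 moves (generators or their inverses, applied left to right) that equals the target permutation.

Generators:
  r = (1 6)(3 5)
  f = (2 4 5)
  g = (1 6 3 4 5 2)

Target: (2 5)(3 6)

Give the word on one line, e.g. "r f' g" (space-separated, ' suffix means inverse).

f f g' r g

  after f: (2 4 5)
  after f: (2 5 4)
  after g': (1 2 4 5 3 6)
  after r: (1 2 4 3)
  after g: (2 5)(3 6)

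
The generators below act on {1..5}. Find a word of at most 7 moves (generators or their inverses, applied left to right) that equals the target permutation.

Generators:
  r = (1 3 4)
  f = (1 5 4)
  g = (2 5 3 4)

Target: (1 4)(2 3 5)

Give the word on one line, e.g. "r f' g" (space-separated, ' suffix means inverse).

r g' r' f' f'

  after r: (1 3 4)
  after g': (1 5 2 4)
  after r': (1 5 2 3)
  after f': (2 3 4 5)
  after f': (1 4)(2 3 5)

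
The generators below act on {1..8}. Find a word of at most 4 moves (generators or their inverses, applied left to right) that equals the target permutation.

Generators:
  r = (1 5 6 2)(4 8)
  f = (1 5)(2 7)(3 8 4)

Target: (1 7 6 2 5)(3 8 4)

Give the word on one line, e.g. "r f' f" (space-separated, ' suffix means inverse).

  after r: (1 5 6 2)(4 8)
  after f: (2 5 6 7)(3 8)
  after r': (1 2)(3 4 8)(6 7)
  after f': (1 7 6 2 5)(3 8 4)

r f r' f'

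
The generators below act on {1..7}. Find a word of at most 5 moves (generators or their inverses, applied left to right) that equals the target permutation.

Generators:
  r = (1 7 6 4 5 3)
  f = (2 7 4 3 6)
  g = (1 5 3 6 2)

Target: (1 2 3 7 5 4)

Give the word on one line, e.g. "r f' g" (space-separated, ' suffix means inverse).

g' r r r

  after g': (1 2 6 3 5)
  after r: (1 2 4 5 7 6)
  after r: (1 2 5 6 7 4 3)
  after r: (1 2 3 7 5 4)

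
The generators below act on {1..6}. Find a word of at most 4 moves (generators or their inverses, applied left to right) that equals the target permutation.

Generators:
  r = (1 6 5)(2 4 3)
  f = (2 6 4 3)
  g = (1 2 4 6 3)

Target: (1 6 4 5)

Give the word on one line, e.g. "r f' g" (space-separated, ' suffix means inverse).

f' r

  after f': (2 3 4 6)
  after r: (1 6 4 5)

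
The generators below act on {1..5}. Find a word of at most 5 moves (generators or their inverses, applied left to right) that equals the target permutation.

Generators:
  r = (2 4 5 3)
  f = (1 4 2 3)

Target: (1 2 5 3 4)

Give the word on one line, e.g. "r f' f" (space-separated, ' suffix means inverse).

  after f': (1 3 2 4)
  after r': (1 5 4)
  after r': (1 4)(2 3 5)
  after r': (1 2 5 3 4)

f' r' r' r'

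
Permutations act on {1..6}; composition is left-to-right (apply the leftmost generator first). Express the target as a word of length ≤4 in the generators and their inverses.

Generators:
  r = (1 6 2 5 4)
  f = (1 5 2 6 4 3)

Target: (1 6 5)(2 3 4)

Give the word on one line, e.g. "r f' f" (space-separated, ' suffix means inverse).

f' r f r

  after f': (1 3 4 6 2 5)
  after r: (1 3)(2 4)(5 6)
  after f: (2 3 5 4 6)
  after r: (1 6 5)(2 3 4)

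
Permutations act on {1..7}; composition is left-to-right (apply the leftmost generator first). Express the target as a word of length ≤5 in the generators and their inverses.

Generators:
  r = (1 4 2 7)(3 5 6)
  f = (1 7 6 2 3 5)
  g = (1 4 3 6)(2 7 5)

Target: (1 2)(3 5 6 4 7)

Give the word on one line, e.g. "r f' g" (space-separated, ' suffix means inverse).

g' g' f'

  after g': (1 6 3 4)(2 5 7)
  after g': (1 3)(2 7 5)(4 6)
  after f': (1 2)(3 5 6 4 7)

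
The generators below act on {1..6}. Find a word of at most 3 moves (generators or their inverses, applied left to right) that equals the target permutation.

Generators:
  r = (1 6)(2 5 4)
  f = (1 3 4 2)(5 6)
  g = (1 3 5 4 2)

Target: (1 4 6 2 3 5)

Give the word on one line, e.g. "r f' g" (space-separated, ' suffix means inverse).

  after f: (1 3 4 2)(5 6)
  after g: (1 5 6 4)(2 3)
  after r: (1 4 6 2 3 5)

f g r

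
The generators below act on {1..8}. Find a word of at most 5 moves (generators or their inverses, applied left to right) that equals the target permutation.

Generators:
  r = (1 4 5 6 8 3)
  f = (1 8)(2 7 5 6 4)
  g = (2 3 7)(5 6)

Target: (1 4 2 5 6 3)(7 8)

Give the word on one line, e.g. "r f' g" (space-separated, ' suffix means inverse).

f f r g

  after f: (1 8)(2 7 5 6 4)
  after f: (2 5 4 7 6)
  after r: (1 4 7 8 3)(2 6)
  after g: (1 4 2 5 6 3)(7 8)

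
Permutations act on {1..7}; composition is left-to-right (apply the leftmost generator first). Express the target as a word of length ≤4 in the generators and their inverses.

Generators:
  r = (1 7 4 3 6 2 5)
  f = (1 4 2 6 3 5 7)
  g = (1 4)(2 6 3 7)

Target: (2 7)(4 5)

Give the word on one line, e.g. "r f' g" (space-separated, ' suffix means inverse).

  after r: (1 7 4 3 6 2 5)
  after f: (2 7)(4 5)

r f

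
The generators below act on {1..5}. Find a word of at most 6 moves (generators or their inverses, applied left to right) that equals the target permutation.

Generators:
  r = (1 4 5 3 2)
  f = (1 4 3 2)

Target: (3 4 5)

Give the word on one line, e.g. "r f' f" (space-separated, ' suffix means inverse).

r' f' f' r'

  after r': (1 2 3 5 4)
  after f': (1 3 5)(2 4)
  after f': (1 4 3 5 2)
  after r': (3 4 5)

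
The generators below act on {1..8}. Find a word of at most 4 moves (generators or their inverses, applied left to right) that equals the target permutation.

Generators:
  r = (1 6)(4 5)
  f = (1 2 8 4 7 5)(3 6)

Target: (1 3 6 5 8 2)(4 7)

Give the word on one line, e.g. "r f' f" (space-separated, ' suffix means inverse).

r f'

  after r: (1 6)(4 5)
  after f': (1 3 6 5 8 2)(4 7)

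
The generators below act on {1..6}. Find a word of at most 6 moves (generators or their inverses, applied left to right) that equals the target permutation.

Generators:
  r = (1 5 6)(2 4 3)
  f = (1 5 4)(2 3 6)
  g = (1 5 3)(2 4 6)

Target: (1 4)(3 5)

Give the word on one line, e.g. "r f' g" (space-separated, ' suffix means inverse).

  after r': (1 6 5)(2 3 4)
  after g: (1 2)(3 6)
  after f': (1 6 2 4 5)
  after g': (1 4)(3 5)

r' g f' g'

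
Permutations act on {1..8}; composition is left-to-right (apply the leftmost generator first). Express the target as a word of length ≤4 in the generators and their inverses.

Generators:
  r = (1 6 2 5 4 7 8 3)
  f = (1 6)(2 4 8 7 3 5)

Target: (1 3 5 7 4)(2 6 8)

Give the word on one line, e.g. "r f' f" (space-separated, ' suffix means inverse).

  after f': (1 6)(2 5 3 7 8 4)
  after r': (3 4 6)(5 8)
  after r': (1 3 5 7 4)(2 6 8)

f' r' r'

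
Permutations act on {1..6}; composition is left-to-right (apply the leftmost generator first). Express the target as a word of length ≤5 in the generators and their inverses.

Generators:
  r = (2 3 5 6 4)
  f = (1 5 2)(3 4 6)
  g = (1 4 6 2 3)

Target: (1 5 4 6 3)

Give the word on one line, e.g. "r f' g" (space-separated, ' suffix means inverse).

g' f' r' g

  after g': (1 3 2 6 4)
  after f': (1 6 3 5)(2 4)
  after r': (1 5)(2 6)
  after g: (1 5 4 6 3)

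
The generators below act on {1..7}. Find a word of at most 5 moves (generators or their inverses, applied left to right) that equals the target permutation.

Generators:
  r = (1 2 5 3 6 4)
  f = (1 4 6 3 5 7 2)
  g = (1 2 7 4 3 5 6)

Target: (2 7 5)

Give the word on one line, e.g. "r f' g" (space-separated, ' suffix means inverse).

r' f' r f

  after r': (1 4 6 3 5 2)
  after f': (5 7)
  after r: (1 2 5 7 3 6 4)
  after f: (2 7 5)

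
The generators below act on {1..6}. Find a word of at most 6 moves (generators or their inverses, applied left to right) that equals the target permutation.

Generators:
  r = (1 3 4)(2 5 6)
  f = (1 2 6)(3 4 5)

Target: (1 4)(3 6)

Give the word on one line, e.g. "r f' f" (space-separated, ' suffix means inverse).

  after r: (1 3 4)(2 5 6)
  after f': (1 5 2 4 6)
  after f': (1 4 2 3 5)
  after r': (1 3 2)(4 6 5)
  after f: (1 4)(3 6)

r f' f' r' f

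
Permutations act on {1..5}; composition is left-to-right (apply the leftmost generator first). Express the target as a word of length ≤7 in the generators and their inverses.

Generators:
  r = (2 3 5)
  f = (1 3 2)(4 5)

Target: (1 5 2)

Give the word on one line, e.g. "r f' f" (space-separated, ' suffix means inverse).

  after f: (1 3 2)(4 5)
  after f: (1 2 3)
  after r': (1 5 3)
  after f': (1 4 5)(2 3)
  after f': (1 5 2)

f f r' f' f'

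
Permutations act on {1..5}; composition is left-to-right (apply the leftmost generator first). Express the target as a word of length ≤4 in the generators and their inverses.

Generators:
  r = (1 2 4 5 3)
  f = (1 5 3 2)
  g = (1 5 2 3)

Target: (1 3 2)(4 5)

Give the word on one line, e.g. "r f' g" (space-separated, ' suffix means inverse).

  after g: (1 5 2 3)
  after r: (1 3 2)(4 5)

g r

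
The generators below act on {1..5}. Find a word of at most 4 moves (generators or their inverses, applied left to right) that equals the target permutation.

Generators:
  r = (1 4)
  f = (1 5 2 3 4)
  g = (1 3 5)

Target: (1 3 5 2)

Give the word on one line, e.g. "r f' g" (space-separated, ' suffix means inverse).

  after f: (1 5 2 3 4)
  after r: (1 5 2 3)
  after g': (1 3 5 2)

f r g'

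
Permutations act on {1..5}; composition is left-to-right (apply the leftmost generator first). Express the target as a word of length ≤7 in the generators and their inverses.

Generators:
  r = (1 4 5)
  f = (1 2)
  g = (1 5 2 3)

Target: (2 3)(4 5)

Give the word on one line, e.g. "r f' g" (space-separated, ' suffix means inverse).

f g g g r

  after f: (1 2)
  after g: (1 3)(2 5)
  after g: (3 5)
  after g: (1 5)(2 3)
  after r: (2 3)(4 5)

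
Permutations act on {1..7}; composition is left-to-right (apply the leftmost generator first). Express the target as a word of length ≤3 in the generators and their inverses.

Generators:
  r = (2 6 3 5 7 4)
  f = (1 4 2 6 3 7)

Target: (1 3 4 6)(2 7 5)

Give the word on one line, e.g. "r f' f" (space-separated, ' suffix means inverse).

  after r': (2 4 7 5 3 6)
  after f': (1 7 5 6 4 3 2)
  after f': (1 3 4 6)(2 7 5)

r' f' f'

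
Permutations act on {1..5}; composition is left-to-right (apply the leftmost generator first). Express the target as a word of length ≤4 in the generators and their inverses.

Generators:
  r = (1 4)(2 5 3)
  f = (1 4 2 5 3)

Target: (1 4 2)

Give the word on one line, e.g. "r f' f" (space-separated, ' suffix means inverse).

  after r: (1 4)(2 5 3)
  after r: (2 3 5)
  after f: (1 4 2)

r r f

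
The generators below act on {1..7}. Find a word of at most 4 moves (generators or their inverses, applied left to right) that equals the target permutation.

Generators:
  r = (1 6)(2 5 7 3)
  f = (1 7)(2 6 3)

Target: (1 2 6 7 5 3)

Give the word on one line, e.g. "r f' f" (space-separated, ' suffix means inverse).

r' f'

  after r': (1 6)(2 3 7 5)
  after f': (1 2 6 7 5 3)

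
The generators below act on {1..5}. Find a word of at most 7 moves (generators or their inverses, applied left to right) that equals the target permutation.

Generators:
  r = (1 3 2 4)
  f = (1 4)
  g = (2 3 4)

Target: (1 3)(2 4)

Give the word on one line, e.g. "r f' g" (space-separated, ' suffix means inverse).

  after r': (1 4 2 3)
  after f: (2 3 4)
  after r': (1 4 3 2)
  after g': (1 3 4 2)
  after f': (1 3)(2 4)

r' f r' g' f'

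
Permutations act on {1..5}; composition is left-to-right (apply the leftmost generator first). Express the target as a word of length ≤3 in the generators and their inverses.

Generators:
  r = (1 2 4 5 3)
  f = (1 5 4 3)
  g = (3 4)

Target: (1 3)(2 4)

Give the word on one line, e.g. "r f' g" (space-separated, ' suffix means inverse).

r' f' g'

  after r': (1 3 5 4 2)
  after f': (1 4 2 3)
  after g': (1 3)(2 4)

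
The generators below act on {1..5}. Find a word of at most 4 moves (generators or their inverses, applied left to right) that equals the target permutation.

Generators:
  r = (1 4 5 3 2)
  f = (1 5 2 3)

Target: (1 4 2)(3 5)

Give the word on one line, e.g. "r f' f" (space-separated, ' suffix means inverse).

  after f': (1 3 2 5)
  after r': (1 5 2 4)
  after r': (1 4 2)(3 5)

f' r' r'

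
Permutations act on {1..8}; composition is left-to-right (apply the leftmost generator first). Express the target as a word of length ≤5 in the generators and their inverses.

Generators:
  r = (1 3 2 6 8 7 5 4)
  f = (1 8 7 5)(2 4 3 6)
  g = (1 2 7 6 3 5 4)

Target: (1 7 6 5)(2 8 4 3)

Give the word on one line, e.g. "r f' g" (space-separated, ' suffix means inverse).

g f' g'

  after g: (1 2 7 6 3 5 4)
  after f': (1 6 4 5 2 8)(3 7)
  after g': (1 7 6 5)(2 8 4 3)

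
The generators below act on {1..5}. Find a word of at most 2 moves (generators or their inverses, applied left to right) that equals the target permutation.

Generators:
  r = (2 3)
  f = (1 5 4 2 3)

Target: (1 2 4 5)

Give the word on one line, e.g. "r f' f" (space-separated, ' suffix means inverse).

f' r

  after f': (1 3 2 4 5)
  after r: (1 2 4 5)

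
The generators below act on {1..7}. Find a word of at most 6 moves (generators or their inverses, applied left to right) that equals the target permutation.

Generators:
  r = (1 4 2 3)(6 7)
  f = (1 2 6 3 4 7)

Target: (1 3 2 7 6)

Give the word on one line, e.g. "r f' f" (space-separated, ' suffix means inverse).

  after f': (1 7 4 3 6 2)
  after r': (1 6 4 2 3 7)
  after f': (1 2 6 3 4)
  after r: (1 3 2 7 6)

f' r' f' r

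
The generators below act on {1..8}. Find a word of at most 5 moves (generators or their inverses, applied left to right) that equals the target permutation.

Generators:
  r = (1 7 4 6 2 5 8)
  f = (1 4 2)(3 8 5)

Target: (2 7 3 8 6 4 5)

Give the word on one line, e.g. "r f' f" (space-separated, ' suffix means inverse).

  after r': (1 8 5 2 6 4 7)
  after r': (1 5 6 7 8 2 4)
  after r': (1 2 7 5 4 8 6)
  after f: (2 7 3 8 6 4 5)

r' r' r' f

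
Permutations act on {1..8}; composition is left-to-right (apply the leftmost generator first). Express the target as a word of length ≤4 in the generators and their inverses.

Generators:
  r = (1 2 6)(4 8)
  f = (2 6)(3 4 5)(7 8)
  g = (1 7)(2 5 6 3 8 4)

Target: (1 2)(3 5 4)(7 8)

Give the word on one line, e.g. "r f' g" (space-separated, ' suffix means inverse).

f' r' r'

  after f': (2 6)(3 5 4)(7 8)
  after r': (1 6)(3 5 8 7 4)
  after r': (1 2)(3 5 4)(7 8)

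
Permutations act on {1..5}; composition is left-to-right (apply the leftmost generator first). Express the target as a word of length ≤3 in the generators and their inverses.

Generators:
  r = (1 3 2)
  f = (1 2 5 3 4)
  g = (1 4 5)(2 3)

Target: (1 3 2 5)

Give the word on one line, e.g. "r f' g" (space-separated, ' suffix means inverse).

g' f' r'

  after g': (1 5 4)(2 3)
  after f': (1 2 5 3)
  after r': (1 3 2 5)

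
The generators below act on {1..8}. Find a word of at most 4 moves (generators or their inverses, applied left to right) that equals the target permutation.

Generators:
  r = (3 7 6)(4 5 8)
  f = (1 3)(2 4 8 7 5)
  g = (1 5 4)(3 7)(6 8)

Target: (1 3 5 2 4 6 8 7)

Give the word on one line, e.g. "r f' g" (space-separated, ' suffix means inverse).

g f' r'

  after g: (1 5 4)(3 7)(6 8)
  after f': (1 7)(2 5)(3 8 6 4)
  after r': (1 3 5 2 4 6 8 7)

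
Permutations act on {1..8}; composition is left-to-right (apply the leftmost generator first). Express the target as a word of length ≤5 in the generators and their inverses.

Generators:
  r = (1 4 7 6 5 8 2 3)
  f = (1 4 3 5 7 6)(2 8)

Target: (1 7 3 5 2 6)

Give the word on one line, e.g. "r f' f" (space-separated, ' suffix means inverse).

  after r: (1 4 7 6 5 8 2 3)
  after f: (1 3 4 6 7)(2 5)
  after f: (1 5 8 2 7 4)
  after f: (1 7 3 5 2 6)

r f f f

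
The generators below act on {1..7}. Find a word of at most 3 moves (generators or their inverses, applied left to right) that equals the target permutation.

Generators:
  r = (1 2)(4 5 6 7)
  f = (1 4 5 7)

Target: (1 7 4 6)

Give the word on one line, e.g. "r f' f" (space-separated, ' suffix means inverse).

  after r': (1 2)(4 7 6 5)
  after r': (4 6)(5 7)
  after f': (1 7 4 6)

r' r' f'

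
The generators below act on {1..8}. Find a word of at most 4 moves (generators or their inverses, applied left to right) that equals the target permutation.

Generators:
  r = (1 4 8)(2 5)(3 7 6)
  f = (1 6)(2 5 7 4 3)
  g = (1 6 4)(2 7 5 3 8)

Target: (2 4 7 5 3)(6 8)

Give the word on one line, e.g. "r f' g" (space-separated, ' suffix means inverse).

g' r'

  after g': (1 4 6)(2 8 3 5 7)
  after r': (2 4 7 5 3)(6 8)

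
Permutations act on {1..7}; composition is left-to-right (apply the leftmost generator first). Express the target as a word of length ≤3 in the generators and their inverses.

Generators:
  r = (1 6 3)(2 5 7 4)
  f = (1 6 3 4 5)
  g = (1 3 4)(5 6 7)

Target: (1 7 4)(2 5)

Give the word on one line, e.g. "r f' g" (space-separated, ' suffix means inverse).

  after f': (1 5 4 3 6)
  after r: (1 7 4)(2 5)

f' r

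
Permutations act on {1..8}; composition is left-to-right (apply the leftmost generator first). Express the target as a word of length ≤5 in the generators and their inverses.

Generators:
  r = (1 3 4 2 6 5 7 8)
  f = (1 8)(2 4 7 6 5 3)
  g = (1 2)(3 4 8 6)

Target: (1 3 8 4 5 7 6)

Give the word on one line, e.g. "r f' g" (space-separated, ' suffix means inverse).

f' r r

  after f': (1 8)(2 3 5 6 7 4)
  after r: (2 4 6 8 3 7)
  after r: (1 3 8 4 5 7 6)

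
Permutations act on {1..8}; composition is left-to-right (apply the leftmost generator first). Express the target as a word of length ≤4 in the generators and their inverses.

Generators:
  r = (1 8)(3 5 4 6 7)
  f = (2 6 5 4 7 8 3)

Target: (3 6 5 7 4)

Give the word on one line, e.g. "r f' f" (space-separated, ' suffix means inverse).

  after r': (1 8)(3 7 6 4 5)
  after r': (3 6 5 7 4)

r' r'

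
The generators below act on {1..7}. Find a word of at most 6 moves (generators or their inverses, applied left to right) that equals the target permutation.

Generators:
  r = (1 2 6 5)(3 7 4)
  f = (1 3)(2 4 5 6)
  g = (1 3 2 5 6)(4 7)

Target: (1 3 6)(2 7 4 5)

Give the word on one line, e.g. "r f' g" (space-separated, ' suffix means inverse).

r g f' r

  after r: (1 2 6 5)(3 7 4)
  after g: (1 5 3 4 2)
  after f': (1 4 6 5)(2 3)
  after r: (1 3 6)(2 7 4 5)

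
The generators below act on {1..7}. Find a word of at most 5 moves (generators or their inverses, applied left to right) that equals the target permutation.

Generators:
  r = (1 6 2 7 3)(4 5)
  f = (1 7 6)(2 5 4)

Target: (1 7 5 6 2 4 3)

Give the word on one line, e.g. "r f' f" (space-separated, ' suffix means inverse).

  after f: (1 7 6)(2 5 4)
  after r: (1 3)(2 4 7)
  after f': (1 3 6 7 4)(2 5)
  after r': (1 7 5 6 2 4 3)

f r f' r'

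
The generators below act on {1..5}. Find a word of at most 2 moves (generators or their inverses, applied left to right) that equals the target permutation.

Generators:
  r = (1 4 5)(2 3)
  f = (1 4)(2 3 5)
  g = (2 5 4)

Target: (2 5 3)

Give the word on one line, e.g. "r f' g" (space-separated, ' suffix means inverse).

f f

  after f: (1 4)(2 3 5)
  after f: (2 5 3)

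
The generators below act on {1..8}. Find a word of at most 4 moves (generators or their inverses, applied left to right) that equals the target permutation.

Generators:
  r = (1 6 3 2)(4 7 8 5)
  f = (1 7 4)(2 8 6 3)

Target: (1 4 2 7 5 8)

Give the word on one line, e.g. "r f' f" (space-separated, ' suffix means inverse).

f r'

  after f: (1 7 4)(2 8 6 3)
  after r': (1 4 2 7 5 8)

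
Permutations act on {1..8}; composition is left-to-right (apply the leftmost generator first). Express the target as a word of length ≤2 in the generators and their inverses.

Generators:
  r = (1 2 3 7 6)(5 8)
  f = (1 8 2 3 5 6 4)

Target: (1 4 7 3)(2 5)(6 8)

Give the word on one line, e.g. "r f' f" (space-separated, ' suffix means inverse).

f' r'

  after f': (1 4 6 5 3 2 8)
  after r': (1 4 7 3)(2 5)(6 8)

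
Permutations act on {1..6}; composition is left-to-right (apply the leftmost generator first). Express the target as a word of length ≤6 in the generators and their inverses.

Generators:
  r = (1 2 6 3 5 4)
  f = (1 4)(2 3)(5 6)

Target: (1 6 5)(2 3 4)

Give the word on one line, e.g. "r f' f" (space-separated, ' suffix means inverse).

  after r: (1 2 6 3 5 4)
  after f: (1 3 6 2 5)
  after f: (1 2 6 3 5 4)
  after r: (1 6 5)(2 3 4)

r f f r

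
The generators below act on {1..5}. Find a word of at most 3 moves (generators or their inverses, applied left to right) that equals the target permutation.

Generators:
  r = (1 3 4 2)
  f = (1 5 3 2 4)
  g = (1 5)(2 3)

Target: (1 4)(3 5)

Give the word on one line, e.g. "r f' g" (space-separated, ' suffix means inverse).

r' g r

  after r': (1 2 4 3)
  after g: (1 3 5)(2 4)
  after r: (1 4)(3 5)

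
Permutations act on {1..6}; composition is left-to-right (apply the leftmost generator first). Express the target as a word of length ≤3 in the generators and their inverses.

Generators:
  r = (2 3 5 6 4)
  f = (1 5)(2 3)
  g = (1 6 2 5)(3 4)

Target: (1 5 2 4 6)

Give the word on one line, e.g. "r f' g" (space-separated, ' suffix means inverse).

r' f'

  after r': (2 4 6 5 3)
  after f': (1 5 2 4 6)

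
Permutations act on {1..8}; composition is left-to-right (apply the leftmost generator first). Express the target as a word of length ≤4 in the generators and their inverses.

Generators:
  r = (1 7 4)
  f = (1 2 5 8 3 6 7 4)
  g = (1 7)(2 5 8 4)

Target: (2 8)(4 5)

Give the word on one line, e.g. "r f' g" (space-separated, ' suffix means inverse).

  after g': (1 7)(2 4 8 5)
  after g': (2 8)(4 5)

g' g'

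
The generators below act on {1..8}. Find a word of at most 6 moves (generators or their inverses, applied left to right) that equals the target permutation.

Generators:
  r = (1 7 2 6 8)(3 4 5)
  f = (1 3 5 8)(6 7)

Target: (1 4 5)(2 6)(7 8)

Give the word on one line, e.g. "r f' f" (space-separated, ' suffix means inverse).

f' f' f' r

  after f': (1 8 5 3)(6 7)
  after f': (1 5)(3 8)
  after f': (1 3 5 8)(6 7)
  after r: (1 4 5)(2 6)(7 8)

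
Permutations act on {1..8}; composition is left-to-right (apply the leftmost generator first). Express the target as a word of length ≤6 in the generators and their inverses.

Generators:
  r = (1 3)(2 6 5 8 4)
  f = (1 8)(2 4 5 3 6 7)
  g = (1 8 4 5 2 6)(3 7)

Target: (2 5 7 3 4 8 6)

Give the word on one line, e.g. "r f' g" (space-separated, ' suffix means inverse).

g' g' f g' f

  after g': (1 6 2 5 4 8)(3 7)
  after g': (1 2 4)(5 8 6)
  after f: (1 4 8 7 2 5)(3 6)
  after g': (1 8 3 2 4)(5 6 7)
  after f: (2 5 7 3 4 8 6)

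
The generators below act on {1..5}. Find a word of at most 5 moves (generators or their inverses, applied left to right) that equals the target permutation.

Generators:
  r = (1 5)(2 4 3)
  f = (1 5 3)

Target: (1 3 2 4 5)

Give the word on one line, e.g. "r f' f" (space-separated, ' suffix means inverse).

  after r: (1 5)(2 4 3)
  after f: (1 3 2 4)
  after r': (1 4 5)
  after r': (1 2 3 4)
  after r': (1 3 2 4 5)

r f r' r' r'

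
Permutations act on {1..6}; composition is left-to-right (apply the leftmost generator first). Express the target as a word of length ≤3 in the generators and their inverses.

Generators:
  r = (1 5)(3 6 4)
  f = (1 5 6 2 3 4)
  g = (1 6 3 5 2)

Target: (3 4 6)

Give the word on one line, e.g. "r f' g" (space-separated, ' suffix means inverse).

  after r: (1 5)(3 6 4)
  after r: (3 4 6)

r r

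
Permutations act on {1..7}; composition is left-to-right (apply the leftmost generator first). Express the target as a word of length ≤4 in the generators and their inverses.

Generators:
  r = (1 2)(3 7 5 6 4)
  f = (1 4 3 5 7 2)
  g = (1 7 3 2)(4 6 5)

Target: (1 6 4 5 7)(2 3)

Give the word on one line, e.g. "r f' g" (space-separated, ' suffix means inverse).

  after g: (1 7 3 2)(4 6 5)
  after r: (1 5 3)
  after g': (1 6 4 5 7)(2 3)

g r g'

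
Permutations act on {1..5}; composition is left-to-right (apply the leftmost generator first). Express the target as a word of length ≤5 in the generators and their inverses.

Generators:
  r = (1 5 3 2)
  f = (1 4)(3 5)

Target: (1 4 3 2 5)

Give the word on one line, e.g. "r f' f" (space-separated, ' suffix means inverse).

  after f': (1 4)(3 5)
  after r': (1 4 2 3)
  after f: (2 5 3 4)
  after f: (1 4 2 3)
  after r': (1 4 3 2 5)

f' r' f f r'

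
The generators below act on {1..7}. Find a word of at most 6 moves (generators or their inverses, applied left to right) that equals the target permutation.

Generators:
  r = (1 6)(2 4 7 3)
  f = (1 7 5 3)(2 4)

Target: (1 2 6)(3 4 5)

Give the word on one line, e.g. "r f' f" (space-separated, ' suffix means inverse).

  after f: (1 7 5 3)(2 4)
  after r: (1 3 6)(2 7 5)
  after r: (1 2 3)(4 7 5)
  after f: (1 4 5 2)(3 7)
  after r': (1 2 6)(3 4 5)

f r r f r'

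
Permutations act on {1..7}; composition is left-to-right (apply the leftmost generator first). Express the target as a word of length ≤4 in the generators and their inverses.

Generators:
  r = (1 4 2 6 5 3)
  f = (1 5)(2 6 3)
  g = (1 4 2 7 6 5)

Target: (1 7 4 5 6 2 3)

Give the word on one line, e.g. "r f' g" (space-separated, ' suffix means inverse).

g' g' g' r

  after g': (1 5 6 7 2 4)
  after g': (1 6 2)(4 5 7)
  after g': (1 7)(2 5)(4 6)
  after r: (1 7 4 5 6 2 3)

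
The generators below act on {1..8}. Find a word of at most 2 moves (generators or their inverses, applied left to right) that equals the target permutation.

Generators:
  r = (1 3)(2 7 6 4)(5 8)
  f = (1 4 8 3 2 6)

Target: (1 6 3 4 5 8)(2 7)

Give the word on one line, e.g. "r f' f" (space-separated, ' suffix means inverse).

  after f: (1 4 8 3 2 6)
  after r': (1 6 3 4 5 8)(2 7)

f r'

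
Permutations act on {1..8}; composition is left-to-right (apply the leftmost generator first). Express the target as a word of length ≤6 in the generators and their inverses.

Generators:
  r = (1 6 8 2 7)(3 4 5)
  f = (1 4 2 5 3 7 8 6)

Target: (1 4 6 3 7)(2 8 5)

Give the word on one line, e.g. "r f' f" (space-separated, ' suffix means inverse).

  after r: (1 6 8 2 7)(3 4 5)
  after f': (1 8 4 2 3)(6 7)
  after r: (1 2 4 7 8 5 3 6)
  after f: (1 5 7 6 4 8 3)
  after r': (1 4 6 3 7)(2 8 5)

r f' r f r'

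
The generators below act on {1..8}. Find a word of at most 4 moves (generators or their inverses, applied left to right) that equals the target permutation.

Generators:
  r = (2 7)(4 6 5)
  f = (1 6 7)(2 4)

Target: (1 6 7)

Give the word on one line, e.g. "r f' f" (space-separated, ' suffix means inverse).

  after f: (1 6 7)(2 4)
  after f: (1 7 6)
  after f: (2 4)
  after f: (1 6 7)

f f f f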